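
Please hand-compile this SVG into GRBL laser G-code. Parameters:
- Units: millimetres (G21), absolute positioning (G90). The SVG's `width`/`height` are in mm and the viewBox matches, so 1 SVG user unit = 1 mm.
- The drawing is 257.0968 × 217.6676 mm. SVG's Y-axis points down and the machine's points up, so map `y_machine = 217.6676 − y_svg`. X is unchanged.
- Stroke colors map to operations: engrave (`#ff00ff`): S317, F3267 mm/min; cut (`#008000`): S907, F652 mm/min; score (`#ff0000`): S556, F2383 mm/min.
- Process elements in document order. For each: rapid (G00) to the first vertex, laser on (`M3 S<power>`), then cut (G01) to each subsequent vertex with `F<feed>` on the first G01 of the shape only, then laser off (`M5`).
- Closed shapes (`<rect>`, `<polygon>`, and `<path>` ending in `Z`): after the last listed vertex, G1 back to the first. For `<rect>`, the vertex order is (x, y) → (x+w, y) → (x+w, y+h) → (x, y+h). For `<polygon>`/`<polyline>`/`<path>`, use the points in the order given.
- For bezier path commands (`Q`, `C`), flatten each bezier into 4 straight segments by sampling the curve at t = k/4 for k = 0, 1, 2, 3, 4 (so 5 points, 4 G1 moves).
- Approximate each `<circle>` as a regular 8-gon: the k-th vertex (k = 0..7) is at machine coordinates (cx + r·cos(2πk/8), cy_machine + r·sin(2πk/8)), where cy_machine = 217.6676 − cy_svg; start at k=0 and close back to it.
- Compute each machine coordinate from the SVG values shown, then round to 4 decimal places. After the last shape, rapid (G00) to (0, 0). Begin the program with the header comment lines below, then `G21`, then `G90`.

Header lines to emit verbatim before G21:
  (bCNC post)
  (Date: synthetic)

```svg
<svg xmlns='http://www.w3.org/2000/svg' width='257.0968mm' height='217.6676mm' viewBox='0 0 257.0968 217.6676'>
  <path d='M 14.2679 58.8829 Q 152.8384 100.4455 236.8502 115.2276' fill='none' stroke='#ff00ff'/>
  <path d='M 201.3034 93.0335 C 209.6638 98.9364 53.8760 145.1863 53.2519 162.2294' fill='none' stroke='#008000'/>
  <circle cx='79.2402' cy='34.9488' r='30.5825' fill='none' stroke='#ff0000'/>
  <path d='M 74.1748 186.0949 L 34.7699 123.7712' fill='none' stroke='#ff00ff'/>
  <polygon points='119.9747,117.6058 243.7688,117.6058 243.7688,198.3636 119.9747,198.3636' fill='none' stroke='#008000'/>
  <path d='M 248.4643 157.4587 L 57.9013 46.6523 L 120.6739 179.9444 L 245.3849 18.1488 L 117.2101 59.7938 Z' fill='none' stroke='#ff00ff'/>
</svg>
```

1 u = 1 mm; y_m = 217.6676 − y.

[1] `<path>` quadratic bezier, #ff00ff→engrave S317 F3267: (14.2679,158.7847) → (80.1432,139.6772) → (139.1987,123.9172) → (191.4344,111.5048) → (236.8502,102.4400)

[2] `<path>` cubic bezier, #008000→cut S907 F652: (201.3034,124.6341) → (181.7852,113.7286) → (130.6468,94.2137) → (77.8239,72.6100) → (53.2519,55.4382)

[3] `<circle>` circle, #ff0000→score S556 F2383: (109.8227,182.7188) → (100.8653,204.3439) → (79.2402,213.3013) → (57.6151,204.3439) → (48.6577,182.7188) → (57.6151,161.0937) → (79.2402,152.1363) → (100.8653,161.0937) → (109.8227,182.7188) (closed)

[4] `<path>` line segment, #ff00ff→engrave S317 F3267: (74.1748,31.5727) → (34.7699,93.8964)

[5] `<polygon>` rectangle, #008000→cut S907 F652: (119.9747,100.0618) → (243.7688,100.0618) → (243.7688,19.3040) → (119.9747,19.3040) → (119.9747,100.0618) (closed)

[6] `<path>` closed polygon, #ff00ff→engrave S317 F3267: (248.4643,60.2089) → (57.9013,171.0153) → (120.6739,37.7232) → (245.3849,199.5188) → (117.2101,157.8738) → (248.4643,60.2089) (closed)

(bCNC post)
(Date: synthetic)
G21
G90
G00 X14.2679 Y158.7847
M3 S317
G01 X80.1432 Y139.6772 F3267
G01 X139.1987 Y123.9172
G01 X191.4344 Y111.5048
G01 X236.8502 Y102.4400
M5
G00 X201.3034 Y124.6341
M3 S907
G01 X181.7852 Y113.7286 F652
G01 X130.6468 Y94.2137
G01 X77.8239 Y72.6100
G01 X53.2519 Y55.4382
M5
G00 X109.8227 Y182.7188
M3 S556
G01 X100.8653 Y204.3439 F2383
G01 X79.2402 Y213.3013
G01 X57.6151 Y204.3439
G01 X48.6577 Y182.7188
G01 X57.6151 Y161.0937
G01 X79.2402 Y152.1363
G01 X100.8653 Y161.0937
G01 X109.8227 Y182.7188
M5
G00 X74.1748 Y31.5727
M3 S317
G01 X34.7699 Y93.8964 F3267
M5
G00 X119.9747 Y100.0618
M3 S907
G01 X243.7688 Y100.0618 F652
G01 X243.7688 Y19.3040
G01 X119.9747 Y19.3040
G01 X119.9747 Y100.0618
M5
G00 X248.4643 Y60.2089
M3 S317
G01 X57.9013 Y171.0153 F3267
G01 X120.6739 Y37.7232
G01 X245.3849 Y199.5188
G01 X117.2101 Y157.8738
G01 X248.4643 Y60.2089
M5
G00 X0.0000 Y0.0000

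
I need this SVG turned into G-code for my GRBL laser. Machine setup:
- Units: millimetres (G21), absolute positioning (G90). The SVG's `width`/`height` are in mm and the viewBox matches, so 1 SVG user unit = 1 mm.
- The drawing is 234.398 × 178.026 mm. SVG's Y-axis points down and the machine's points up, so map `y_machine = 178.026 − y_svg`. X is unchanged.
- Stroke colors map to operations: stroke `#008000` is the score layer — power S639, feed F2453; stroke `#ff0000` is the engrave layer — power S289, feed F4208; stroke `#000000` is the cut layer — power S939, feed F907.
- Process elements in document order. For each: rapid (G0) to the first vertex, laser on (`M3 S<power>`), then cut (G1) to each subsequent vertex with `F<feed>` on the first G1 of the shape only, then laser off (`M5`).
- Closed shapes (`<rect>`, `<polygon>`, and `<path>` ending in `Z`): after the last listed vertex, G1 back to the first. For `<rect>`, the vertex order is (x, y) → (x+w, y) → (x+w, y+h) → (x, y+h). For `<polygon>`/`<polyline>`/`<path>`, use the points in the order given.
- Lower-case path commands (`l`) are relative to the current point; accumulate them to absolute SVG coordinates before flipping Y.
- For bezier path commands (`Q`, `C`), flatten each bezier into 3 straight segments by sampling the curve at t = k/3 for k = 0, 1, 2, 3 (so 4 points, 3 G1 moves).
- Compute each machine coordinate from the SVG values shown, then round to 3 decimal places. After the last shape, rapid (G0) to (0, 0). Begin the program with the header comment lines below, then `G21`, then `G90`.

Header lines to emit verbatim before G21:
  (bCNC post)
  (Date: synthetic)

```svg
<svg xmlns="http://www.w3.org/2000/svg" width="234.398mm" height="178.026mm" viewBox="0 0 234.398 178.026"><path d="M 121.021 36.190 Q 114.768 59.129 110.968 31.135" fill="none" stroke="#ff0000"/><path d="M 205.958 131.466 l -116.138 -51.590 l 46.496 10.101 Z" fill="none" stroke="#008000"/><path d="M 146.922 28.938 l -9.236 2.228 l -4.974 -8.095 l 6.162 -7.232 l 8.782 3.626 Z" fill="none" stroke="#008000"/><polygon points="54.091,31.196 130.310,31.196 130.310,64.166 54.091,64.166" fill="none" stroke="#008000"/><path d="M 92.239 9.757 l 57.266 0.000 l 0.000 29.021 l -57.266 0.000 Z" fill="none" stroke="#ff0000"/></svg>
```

(bCNC post)
(Date: synthetic)
G21
G90
G0 X121.021 Y141.836
M3 S289
G1 X117.125 Y132.203 F4208
G1 X113.774 Y133.888
G1 X110.968 Y146.891
M5
G0 X205.958 Y46.560
M3 S639
G1 X89.820 Y98.150 F2453
G1 X136.316 Y88.049
G1 X205.958 Y46.560
M5
G0 X146.922 Y149.088
M3 S639
G1 X137.686 Y146.860 F2453
G1 X132.712 Y154.955
G1 X138.874 Y162.187
G1 X147.656 Y158.561
G1 X146.922 Y149.088
M5
G0 X54.091 Y146.830
M3 S639
G1 X130.310 Y146.830 F2453
G1 X130.310 Y113.860
G1 X54.091 Y113.860
G1 X54.091 Y146.830
M5
G0 X92.239 Y168.269
M3 S289
G1 X149.505 Y168.269 F4208
G1 X149.505 Y139.248
G1 X92.239 Y139.248
G1 X92.239 Y168.269
M5
G0 X0.000 Y0.000

Since the viewBox matches the mm dimensions, user units are millimetres directly. The only transform is the Y-flip y_m = 178.026 − y_svg.

Shape 1 is a quadratic bezier drawn with `<path>`. Its stroke #ff0000 means engrave at S289, F4208. After flipping Y the toolpath is (121.021,141.836) → (117.125,132.203) → (113.774,133.888) → (110.968,146.891).

Shape 2 is a closed polygon drawn with `<path>`. Its stroke #008000 means score at S639, F2453. After flipping Y the toolpath is (205.958,46.560) → (89.820,98.150) → (136.316,88.049) → (205.958,46.560), returning to the start.

Shape 3 is a regular polygon drawn with `<path>`. Its stroke #008000 means score at S639, F2453. After flipping Y the toolpath is (146.922,149.088) → (137.686,146.860) → (132.712,154.955) → (138.874,162.187) → (147.656,158.561) → (146.922,149.088), returning to the start.

Shape 4 is a rectangle drawn with `<polygon>`. Its stroke #008000 means score at S639, F2453. After flipping Y the toolpath is (54.091,146.830) → (130.310,146.830) → (130.310,113.860) → (54.091,113.860) → (54.091,146.830), returning to the start.

Shape 5 is a rectangle drawn with `<path>`. Its stroke #ff0000 means engrave at S289, F4208. After flipping Y the toolpath is (92.239,168.269) → (149.505,168.269) → (149.505,139.248) → (92.239,139.248) → (92.239,168.269), returning to the start.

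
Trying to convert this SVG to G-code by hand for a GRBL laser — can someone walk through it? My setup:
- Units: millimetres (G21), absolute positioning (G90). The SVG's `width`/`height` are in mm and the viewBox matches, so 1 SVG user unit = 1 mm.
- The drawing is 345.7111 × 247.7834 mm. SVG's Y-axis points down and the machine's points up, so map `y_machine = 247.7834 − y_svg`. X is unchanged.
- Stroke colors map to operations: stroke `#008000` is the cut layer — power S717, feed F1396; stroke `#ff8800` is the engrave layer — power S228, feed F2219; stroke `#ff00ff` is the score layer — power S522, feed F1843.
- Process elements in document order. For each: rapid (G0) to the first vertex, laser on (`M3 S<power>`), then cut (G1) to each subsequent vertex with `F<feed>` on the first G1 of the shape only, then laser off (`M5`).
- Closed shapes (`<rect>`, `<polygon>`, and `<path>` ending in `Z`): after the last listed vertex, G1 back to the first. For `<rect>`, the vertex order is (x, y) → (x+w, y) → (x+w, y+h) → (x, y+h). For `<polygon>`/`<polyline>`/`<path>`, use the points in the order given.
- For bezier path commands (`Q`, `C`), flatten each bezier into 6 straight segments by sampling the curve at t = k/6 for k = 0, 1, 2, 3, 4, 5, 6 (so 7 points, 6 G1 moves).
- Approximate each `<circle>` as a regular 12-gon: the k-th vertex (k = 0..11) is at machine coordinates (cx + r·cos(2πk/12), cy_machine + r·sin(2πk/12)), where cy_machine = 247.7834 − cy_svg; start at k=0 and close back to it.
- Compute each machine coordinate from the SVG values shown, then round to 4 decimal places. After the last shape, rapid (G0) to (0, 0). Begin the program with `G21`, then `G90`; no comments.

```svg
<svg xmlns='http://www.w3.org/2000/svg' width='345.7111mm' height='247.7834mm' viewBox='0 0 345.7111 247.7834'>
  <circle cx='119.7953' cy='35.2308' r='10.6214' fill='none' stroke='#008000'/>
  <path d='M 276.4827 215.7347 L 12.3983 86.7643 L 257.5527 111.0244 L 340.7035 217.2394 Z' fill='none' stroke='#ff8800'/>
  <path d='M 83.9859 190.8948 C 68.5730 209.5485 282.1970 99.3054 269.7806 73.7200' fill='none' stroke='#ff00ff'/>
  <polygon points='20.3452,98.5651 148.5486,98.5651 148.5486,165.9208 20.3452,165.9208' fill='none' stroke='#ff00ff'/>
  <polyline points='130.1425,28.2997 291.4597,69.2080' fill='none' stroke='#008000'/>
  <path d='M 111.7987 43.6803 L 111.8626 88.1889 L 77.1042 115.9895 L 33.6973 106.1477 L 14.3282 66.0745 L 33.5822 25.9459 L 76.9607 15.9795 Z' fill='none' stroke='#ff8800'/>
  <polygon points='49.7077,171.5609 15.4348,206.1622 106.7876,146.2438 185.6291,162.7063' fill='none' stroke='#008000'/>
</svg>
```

viewBox `0 0 345.7111 247.7834` with mm width/height → 1 unit = 1 mm. Flip: y_m = 247.7834 − y_svg.

**Shape 1** — `<circle>` circle, stroke `#008000` → cut (S717, F1396). Machine vertices: (130.4167,212.5526) → (128.9937,217.8633) → (125.1060,221.7510) → (119.7953,223.1740) → (114.4846,221.7510) → (110.5969,217.8633) → (109.1739,212.5526) → (110.5969,207.2419) → (114.4846,203.3542) → (119.7953,201.9312) → (125.1060,203.3542) → (128.9937,207.2419) → (130.4167,212.5526). Closed: final G1 returns to the first vertex.

**Shape 2** — `<path>` closed polygon, stroke `#ff8800` → engrave (S228, F2219). Machine vertices: (276.4827,32.0487) → (12.3983,161.0191) → (257.5527,136.7590) → (340.7035,30.5440) → (276.4827,32.0487). Closed: final G1 returns to the first vertex.

**Shape 3** — `<path>` cubic bezier, stroke `#ff00ff` → score (S522, F1843). Control points (SVG): P0=(83.9859,190.8948), P1=(68.5730,209.5485), P2=(282.1970,99.3054), P3=(269.7806,73.7200); sampled at t=k/6. Machine vertices: (83.9859,56.8886) → (93.2590,57.3145) → (128.0639,73.2911) → (175.7596,98.8863) → (223.7049,128.1682) → (259.2589,155.2046) → (269.7806,174.0634). Open path.

**Shape 4** — `<polygon>` rectangle, stroke `#ff00ff` → score (S522, F1843). Machine vertices: (20.3452,149.2183) → (148.5486,149.2183) → (148.5486,81.8626) → (20.3452,81.8626) → (20.3452,149.2183). Closed: final G1 returns to the first vertex.

**Shape 5** — `<polyline>` line segment, stroke `#008000` → cut (S717, F1396). Machine vertices: (130.1425,219.4837) → (291.4597,178.5754). Open path.

**Shape 6** — `<path>` regular polygon, stroke `#ff8800` → engrave (S228, F2219). Machine vertices: (111.7987,204.1031) → (111.8626,159.5945) → (77.1042,131.7939) → (33.6973,141.6357) → (14.3282,181.7089) → (33.5822,221.8375) → (76.9607,231.8039) → (111.7987,204.1031). Closed: final G1 returns to the first vertex.

**Shape 7** — `<polygon>` closed polygon, stroke `#008000` → cut (S717, F1396). Machine vertices: (49.7077,76.2225) → (15.4348,41.6212) → (106.7876,101.5396) → (185.6291,85.0771) → (49.7077,76.2225). Closed: final G1 returns to the first vertex.

G21
G90
G0 X130.4167 Y212.5526
M3 S717
G1 X128.9937 Y217.8633 F1396
G1 X125.1060 Y221.7510
G1 X119.7953 Y223.1740
G1 X114.4846 Y221.7510
G1 X110.5969 Y217.8633
G1 X109.1739 Y212.5526
G1 X110.5969 Y207.2419
G1 X114.4846 Y203.3542
G1 X119.7953 Y201.9312
G1 X125.1060 Y203.3542
G1 X128.9937 Y207.2419
G1 X130.4167 Y212.5526
M5
G0 X276.4827 Y32.0487
M3 S228
G1 X12.3983 Y161.0191 F2219
G1 X257.5527 Y136.7590
G1 X340.7035 Y30.5440
G1 X276.4827 Y32.0487
M5
G0 X83.9859 Y56.8886
M3 S522
G1 X93.2590 Y57.3145 F1843
G1 X128.0639 Y73.2911
G1 X175.7596 Y98.8863
G1 X223.7049 Y128.1682
G1 X259.2589 Y155.2046
G1 X269.7806 Y174.0634
M5
G0 X20.3452 Y149.2183
M3 S522
G1 X148.5486 Y149.2183 F1843
G1 X148.5486 Y81.8626
G1 X20.3452 Y81.8626
G1 X20.3452 Y149.2183
M5
G0 X130.1425 Y219.4837
M3 S717
G1 X291.4597 Y178.5754 F1396
M5
G0 X111.7987 Y204.1031
M3 S228
G1 X111.8626 Y159.5945 F2219
G1 X77.1042 Y131.7939
G1 X33.6973 Y141.6357
G1 X14.3282 Y181.7089
G1 X33.5822 Y221.8375
G1 X76.9607 Y231.8039
G1 X111.7987 Y204.1031
M5
G0 X49.7077 Y76.2225
M3 S717
G1 X15.4348 Y41.6212 F1396
G1 X106.7876 Y101.5396
G1 X185.6291 Y85.0771
G1 X49.7077 Y76.2225
M5
G0 X0.0000 Y0.0000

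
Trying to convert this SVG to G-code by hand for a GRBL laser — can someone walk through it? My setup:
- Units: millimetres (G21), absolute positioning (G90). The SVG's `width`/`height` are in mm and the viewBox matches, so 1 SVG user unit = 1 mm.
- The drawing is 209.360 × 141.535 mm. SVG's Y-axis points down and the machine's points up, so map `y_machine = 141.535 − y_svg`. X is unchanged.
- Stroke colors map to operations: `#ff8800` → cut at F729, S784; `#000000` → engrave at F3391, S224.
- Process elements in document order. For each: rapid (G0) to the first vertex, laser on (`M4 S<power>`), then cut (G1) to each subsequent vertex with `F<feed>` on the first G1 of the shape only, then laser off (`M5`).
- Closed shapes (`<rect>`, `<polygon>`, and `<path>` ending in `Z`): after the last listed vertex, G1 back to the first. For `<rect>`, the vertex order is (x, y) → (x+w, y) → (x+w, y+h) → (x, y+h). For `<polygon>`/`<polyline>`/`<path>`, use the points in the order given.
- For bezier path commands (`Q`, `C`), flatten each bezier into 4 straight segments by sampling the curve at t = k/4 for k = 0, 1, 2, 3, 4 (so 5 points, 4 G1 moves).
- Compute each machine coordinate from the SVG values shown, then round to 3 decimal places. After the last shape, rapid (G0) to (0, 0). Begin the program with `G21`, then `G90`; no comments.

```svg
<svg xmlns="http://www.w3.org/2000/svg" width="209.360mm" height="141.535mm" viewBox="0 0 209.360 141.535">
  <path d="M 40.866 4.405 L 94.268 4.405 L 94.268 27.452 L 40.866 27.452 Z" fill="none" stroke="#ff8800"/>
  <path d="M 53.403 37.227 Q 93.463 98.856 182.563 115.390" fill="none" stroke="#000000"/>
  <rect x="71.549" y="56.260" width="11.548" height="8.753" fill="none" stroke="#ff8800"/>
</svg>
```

G21
G90
G0 X40.866 Y137.130
M4 S784
G1 X94.268 Y137.130 F729
G1 X94.268 Y114.083
G1 X40.866 Y114.083
G1 X40.866 Y137.130
M5
G0 X53.403 Y104.308
M4 S224
G1 X76.498 Y76.312 F3391
G1 X105.723 Y53.953
G1 X141.078 Y37.230
G1 X182.563 Y26.145
M5
G0 X71.549 Y85.275
M4 S784
G1 X83.097 Y85.275 F729
G1 X83.097 Y76.522
G1 X71.549 Y76.522
G1 X71.549 Y85.275
M5
G0 X0.000 Y0.000

viewBox `0 0 209.360 141.535` with mm width/height → 1 unit = 1 mm. Flip: y_m = 141.535 − y_svg.

**Shape 1** — `<path>` rectangle, stroke `#ff8800` → cut (S784, F729). Machine vertices: (40.866,137.130) → (94.268,137.130) → (94.268,114.083) → (40.866,114.083) → (40.866,137.130). Closed: final G1 returns to the first vertex.

**Shape 2** — `<path>` quadratic bezier, stroke `#000000` → engrave (S224, F3391). Control points (SVG): P0=(53.403,37.227), P1=(93.463,98.856), P2=(182.563,115.390); sampled at t=k/4. Machine vertices: (53.403,104.308) → (76.498,76.312) → (105.723,53.953) → (141.078,37.230) → (182.563,26.145). Open path.

**Shape 3** — `<rect>` rectangle, stroke `#ff8800` → cut (S784, F729). Machine vertices: (71.549,85.275) → (83.097,85.275) → (83.097,76.522) → (71.549,76.522) → (71.549,85.275). Closed: final G1 returns to the first vertex.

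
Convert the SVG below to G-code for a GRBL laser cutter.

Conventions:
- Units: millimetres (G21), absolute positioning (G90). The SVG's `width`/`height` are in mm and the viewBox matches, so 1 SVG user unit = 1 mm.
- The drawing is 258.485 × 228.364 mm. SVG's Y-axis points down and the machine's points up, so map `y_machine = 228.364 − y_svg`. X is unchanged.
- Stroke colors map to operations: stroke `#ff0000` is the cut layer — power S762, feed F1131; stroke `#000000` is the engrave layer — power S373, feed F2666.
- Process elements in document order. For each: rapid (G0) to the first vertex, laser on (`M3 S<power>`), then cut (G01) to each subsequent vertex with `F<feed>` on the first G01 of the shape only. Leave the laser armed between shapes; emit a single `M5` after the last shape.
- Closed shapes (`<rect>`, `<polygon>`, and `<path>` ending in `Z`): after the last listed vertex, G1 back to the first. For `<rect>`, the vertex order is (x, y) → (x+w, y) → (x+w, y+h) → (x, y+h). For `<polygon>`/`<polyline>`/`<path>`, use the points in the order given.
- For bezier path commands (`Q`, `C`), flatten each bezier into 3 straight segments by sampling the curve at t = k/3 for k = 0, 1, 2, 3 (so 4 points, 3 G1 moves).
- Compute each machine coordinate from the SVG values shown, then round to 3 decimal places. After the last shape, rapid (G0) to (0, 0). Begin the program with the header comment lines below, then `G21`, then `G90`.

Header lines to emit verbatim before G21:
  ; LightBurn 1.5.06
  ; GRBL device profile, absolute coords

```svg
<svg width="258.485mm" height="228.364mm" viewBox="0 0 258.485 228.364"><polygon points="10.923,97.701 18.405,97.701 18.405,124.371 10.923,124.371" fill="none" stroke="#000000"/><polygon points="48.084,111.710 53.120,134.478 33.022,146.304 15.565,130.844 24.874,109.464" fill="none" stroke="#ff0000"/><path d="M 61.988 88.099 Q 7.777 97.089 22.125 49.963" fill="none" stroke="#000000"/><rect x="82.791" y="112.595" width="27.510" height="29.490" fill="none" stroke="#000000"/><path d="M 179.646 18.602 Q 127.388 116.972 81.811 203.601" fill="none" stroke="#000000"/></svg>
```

; LightBurn 1.5.06
; GRBL device profile, absolute coords
G21
G90
G0 X10.923 Y130.663
M3 S373
G01 X18.405 Y130.663 F2666
G01 X18.405 Y103.993
G01 X10.923 Y103.993
G01 X10.923 Y130.663
G0 X48.084 Y116.654
M3 S762
G01 X53.120 Y93.886 F1131
G01 X33.022 Y82.060
G01 X15.565 Y97.520
G01 X24.874 Y118.900
G01 X48.084 Y116.654
G0 X61.988 Y140.265
M3 S373
G01 X33.465 Y140.507 F2666
G01 X20.177 Y153.219
G01 X22.125 Y178.401
G0 X82.791 Y115.769
M3 S373
G01 X110.301 Y115.769 F2666
G01 X110.301 Y86.279
G01 X82.791 Y86.279
G01 X82.791 Y115.769
G0 X179.646 Y209.762
M3 S373
G01 X145.550 Y145.487 F2666
G01 X112.938 Y83.820
G01 X81.811 Y24.763
M5
G0 X0.000 Y0.000

1 u = 1 mm; y_m = 228.364 − y.

[1] `<polygon>` rectangle, #000000→engrave S373 F2666: (10.923,130.663) → (18.405,130.663) → (18.405,103.993) → (10.923,103.993) → (10.923,130.663) (closed)

[2] `<polygon>` regular polygon, #ff0000→cut S762 F1131: (48.084,116.654) → (53.120,93.886) → (33.022,82.060) → (15.565,97.520) → (24.874,118.900) → (48.084,116.654) (closed)

[3] `<path>` quadratic bezier, #000000→engrave S373 F2666: (61.988,140.265) → (33.465,140.507) → (20.177,153.219) → (22.125,178.401)

[4] `<rect>` rectangle, #000000→engrave S373 F2666: (82.791,115.769) → (110.301,115.769) → (110.301,86.279) → (82.791,86.279) → (82.791,115.769) (closed)

[5] `<path>` quadratic bezier, #000000→engrave S373 F2666: (179.646,209.762) → (145.550,145.487) → (112.938,83.820) → (81.811,24.763)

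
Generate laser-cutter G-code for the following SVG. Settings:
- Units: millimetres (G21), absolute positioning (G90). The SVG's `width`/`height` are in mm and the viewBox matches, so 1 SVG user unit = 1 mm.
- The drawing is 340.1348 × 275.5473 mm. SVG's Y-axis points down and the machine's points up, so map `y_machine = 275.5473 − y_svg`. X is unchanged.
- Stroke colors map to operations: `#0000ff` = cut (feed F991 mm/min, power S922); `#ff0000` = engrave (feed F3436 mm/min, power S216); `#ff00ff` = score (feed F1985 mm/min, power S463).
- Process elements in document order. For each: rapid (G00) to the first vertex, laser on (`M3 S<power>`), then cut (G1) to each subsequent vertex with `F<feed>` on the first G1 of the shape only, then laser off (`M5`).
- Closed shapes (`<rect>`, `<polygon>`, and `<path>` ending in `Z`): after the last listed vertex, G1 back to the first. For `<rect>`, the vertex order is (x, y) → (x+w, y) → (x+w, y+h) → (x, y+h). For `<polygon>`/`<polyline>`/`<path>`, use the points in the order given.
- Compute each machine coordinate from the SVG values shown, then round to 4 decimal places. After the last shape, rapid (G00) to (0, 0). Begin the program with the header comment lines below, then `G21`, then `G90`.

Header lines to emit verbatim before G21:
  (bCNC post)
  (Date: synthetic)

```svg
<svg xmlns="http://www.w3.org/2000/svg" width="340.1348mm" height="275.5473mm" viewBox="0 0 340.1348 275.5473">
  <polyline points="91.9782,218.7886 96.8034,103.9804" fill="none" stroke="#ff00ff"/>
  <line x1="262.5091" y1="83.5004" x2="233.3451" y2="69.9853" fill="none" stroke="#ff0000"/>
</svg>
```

(bCNC post)
(Date: synthetic)
G21
G90
G00 X91.9782 Y56.7587
M3 S463
G1 X96.8034 Y171.5669 F1985
M5
G00 X262.5091 Y192.0469
M3 S216
G1 X233.3451 Y205.5620 F3436
M5
G00 X0.0000 Y0.0000

viewBox `0 0 340.1348 275.5473` with mm width/height → 1 unit = 1 mm. Flip: y_m = 275.5473 − y_svg.

**Shape 1** — `<polyline>` line segment, stroke `#ff00ff` → score (S463, F1985). Machine vertices: (91.9782,56.7587) → (96.8034,171.5669). Open path.

**Shape 2** — `<line>` line segment, stroke `#ff0000` → engrave (S216, F3436). Machine vertices: (262.5091,192.0469) → (233.3451,205.5620). Open path.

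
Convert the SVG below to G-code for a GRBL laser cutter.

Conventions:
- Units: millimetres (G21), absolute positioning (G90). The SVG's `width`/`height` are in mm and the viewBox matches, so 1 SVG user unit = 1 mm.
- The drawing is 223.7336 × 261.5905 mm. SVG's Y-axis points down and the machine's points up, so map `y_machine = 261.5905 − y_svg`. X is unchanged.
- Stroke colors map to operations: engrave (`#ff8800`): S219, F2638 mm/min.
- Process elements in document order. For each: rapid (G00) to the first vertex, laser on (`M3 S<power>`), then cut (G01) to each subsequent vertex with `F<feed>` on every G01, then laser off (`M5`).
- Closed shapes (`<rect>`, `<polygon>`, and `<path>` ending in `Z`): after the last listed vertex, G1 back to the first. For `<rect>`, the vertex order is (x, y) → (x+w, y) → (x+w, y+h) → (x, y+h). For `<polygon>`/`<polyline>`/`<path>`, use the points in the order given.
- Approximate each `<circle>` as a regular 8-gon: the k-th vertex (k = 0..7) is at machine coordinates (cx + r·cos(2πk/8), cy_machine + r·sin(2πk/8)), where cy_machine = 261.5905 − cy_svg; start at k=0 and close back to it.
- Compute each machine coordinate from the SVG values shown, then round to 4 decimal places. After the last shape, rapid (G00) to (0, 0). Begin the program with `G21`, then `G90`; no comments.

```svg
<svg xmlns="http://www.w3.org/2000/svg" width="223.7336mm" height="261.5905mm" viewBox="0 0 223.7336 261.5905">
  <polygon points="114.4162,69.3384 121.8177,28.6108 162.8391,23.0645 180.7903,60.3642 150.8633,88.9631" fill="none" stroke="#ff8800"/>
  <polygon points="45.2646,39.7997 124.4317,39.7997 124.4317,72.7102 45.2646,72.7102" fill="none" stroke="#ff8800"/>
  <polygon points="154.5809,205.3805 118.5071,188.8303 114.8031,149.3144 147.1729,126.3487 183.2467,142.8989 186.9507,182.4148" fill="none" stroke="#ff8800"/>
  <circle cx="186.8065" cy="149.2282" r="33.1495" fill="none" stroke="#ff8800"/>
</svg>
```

viewBox `0 0 223.7336 261.5905` with mm width/height → 1 unit = 1 mm. Flip: y_m = 261.5905 − y_svg.

**Shape 1** — `<polygon>` regular polygon, stroke `#ff8800` → engrave (S219, F2638). Machine vertices: (114.4162,192.2521) → (121.8177,232.9797) → (162.8391,238.5260) → (180.7903,201.2263) → (150.8633,172.6274) → (114.4162,192.2521). Closed: final G1 returns to the first vertex.

**Shape 2** — `<polygon>` rectangle, stroke `#ff8800` → engrave (S219, F2638). Machine vertices: (45.2646,221.7908) → (124.4317,221.7908) → (124.4317,188.8803) → (45.2646,188.8803) → (45.2646,221.7908). Closed: final G1 returns to the first vertex.

**Shape 3** — `<polygon>` regular polygon, stroke `#ff8800` → engrave (S219, F2638). Machine vertices: (154.5809,56.2100) → (118.5071,72.7602) → (114.8031,112.2761) → (147.1729,135.2418) → (183.2467,118.6916) → (186.9507,79.1757) → (154.5809,56.2100). Closed: final G1 returns to the first vertex.

**Shape 4** — `<circle>` circle, stroke `#ff8800` → engrave (S219, F2638). Machine vertices: (219.9560,112.3623) → (210.2467,135.8025) → (186.8065,145.5118) → (163.3663,135.8025) → (153.6570,112.3623) → (163.3663,88.9221) → (186.8065,79.2128) → (210.2467,88.9221) → (219.9560,112.3623). Closed: final G1 returns to the first vertex.

G21
G90
G00 X114.4162 Y192.2521
M3 S219
G01 X121.8177 Y232.9797 F2638
G01 X162.8391 Y238.5260 F2638
G01 X180.7903 Y201.2263 F2638
G01 X150.8633 Y172.6274 F2638
G01 X114.4162 Y192.2521 F2638
M5
G00 X45.2646 Y221.7908
M3 S219
G01 X124.4317 Y221.7908 F2638
G01 X124.4317 Y188.8803 F2638
G01 X45.2646 Y188.8803 F2638
G01 X45.2646 Y221.7908 F2638
M5
G00 X154.5809 Y56.2100
M3 S219
G01 X118.5071 Y72.7602 F2638
G01 X114.8031 Y112.2761 F2638
G01 X147.1729 Y135.2418 F2638
G01 X183.2467 Y118.6916 F2638
G01 X186.9507 Y79.1757 F2638
G01 X154.5809 Y56.2100 F2638
M5
G00 X219.9560 Y112.3623
M3 S219
G01 X210.2467 Y135.8025 F2638
G01 X186.8065 Y145.5118 F2638
G01 X163.3663 Y135.8025 F2638
G01 X153.6570 Y112.3623 F2638
G01 X163.3663 Y88.9221 F2638
G01 X186.8065 Y79.2128 F2638
G01 X210.2467 Y88.9221 F2638
G01 X219.9560 Y112.3623 F2638
M5
G00 X0.0000 Y0.0000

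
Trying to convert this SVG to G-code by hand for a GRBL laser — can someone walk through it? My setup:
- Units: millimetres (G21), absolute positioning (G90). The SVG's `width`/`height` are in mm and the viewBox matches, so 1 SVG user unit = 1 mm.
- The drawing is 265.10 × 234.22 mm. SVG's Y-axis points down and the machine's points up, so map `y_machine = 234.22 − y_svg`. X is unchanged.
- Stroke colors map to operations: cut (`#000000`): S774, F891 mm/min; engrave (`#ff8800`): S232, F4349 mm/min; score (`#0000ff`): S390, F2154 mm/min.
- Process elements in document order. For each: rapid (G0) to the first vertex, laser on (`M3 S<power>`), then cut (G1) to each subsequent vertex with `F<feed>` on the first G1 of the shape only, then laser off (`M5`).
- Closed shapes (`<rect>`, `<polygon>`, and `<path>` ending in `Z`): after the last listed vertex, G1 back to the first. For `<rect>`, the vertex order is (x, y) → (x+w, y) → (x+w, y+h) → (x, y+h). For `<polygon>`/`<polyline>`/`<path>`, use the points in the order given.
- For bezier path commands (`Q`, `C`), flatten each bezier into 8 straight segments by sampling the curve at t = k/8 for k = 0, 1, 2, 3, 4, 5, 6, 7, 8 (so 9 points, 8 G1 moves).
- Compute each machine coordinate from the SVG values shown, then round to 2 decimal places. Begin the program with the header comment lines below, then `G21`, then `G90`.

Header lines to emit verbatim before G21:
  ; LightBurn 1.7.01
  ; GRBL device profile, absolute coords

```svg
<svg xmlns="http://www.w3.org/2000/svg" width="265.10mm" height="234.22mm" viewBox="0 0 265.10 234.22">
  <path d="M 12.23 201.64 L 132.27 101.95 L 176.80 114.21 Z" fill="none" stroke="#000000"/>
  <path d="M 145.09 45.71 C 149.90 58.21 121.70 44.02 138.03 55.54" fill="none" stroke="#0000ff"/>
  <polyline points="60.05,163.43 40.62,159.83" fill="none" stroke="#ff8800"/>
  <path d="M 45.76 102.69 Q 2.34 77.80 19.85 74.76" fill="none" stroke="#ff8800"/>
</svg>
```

1 u = 1 mm; y_m = 234.22 − y.

[1] `<path>` closed polygon, #000000→cut S774 F891: (12.23,32.58) → (132.27,132.27) → (176.80,120.01) → (12.23,32.58) (closed)

[2] `<path>` cubic bezier, #0000ff→score S390 F2154: (145.09,188.51) → (145.50,184.97) → (143.72,183.32) → (140.66,182.94) → (137.24,183.23) → (134.36,183.56) → (132.92,183.32) → (133.84,181.90) → (138.03,178.68)

[3] `<polyline>` line segment, #ff8800→engrave S232 F4349: (60.05,70.79) → (40.62,74.39)

[4] `<path>` quadratic bezier, #ff8800→engrave S232 F4349: (45.76,131.53) → (35.86,137.41) → (27.86,142.61) → (21.76,147.12) → (17.57,150.96) → (15.29,154.11) → (14.90,156.57) → (16.42,158.36) → (19.85,159.46)

; LightBurn 1.7.01
; GRBL device profile, absolute coords
G21
G90
G0 X12.23 Y32.58
M3 S774
G1 X132.27 Y132.27 F891
G1 X176.80 Y120.01
G1 X12.23 Y32.58
M5
G0 X145.09 Y188.51
M3 S390
G1 X145.50 Y184.97 F2154
G1 X143.72 Y183.32
G1 X140.66 Y182.94
G1 X137.24 Y183.23
G1 X134.36 Y183.56
G1 X132.92 Y183.32
G1 X133.84 Y181.90
G1 X138.03 Y178.68
M5
G0 X60.05 Y70.79
M3 S232
G1 X40.62 Y74.39 F4349
M5
G0 X45.76 Y131.53
M3 S232
G1 X35.86 Y137.41 F4349
G1 X27.86 Y142.61
G1 X21.76 Y147.12
G1 X17.57 Y150.96
G1 X15.29 Y154.11
G1 X14.90 Y156.57
G1 X16.42 Y158.36
G1 X19.85 Y159.46
M5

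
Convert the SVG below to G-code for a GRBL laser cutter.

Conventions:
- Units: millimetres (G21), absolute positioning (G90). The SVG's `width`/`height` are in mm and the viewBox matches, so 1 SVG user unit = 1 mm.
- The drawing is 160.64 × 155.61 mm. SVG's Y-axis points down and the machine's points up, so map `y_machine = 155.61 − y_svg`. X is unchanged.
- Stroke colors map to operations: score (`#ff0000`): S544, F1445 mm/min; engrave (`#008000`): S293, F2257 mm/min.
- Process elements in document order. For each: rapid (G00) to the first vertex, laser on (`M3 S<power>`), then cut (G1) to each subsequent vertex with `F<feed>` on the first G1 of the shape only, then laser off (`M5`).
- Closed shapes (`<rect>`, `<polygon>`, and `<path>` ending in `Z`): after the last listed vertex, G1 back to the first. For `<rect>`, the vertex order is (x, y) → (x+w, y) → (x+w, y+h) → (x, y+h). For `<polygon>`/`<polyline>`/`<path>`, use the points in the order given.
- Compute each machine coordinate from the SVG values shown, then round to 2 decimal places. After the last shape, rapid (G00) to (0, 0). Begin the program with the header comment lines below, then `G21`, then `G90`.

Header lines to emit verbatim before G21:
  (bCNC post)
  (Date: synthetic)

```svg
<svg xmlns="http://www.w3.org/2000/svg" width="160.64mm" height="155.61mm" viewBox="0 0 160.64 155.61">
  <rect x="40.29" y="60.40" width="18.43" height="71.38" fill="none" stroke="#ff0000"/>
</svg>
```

Since the viewBox matches the mm dimensions, user units are millimetres directly. The only transform is the Y-flip y_m = 155.61 − y_svg.

Shape 1 is a rectangle drawn with `<rect>`. Its stroke #ff0000 means score at S544, F1445. After flipping Y the toolpath is (40.29,95.21) → (58.72,95.21) → (58.72,23.83) → (40.29,23.83) → (40.29,95.21), returning to the start.

(bCNC post)
(Date: synthetic)
G21
G90
G00 X40.29 Y95.21
M3 S544
G1 X58.72 Y95.21 F1445
G1 X58.72 Y23.83
G1 X40.29 Y23.83
G1 X40.29 Y95.21
M5
G00 X0.00 Y0.00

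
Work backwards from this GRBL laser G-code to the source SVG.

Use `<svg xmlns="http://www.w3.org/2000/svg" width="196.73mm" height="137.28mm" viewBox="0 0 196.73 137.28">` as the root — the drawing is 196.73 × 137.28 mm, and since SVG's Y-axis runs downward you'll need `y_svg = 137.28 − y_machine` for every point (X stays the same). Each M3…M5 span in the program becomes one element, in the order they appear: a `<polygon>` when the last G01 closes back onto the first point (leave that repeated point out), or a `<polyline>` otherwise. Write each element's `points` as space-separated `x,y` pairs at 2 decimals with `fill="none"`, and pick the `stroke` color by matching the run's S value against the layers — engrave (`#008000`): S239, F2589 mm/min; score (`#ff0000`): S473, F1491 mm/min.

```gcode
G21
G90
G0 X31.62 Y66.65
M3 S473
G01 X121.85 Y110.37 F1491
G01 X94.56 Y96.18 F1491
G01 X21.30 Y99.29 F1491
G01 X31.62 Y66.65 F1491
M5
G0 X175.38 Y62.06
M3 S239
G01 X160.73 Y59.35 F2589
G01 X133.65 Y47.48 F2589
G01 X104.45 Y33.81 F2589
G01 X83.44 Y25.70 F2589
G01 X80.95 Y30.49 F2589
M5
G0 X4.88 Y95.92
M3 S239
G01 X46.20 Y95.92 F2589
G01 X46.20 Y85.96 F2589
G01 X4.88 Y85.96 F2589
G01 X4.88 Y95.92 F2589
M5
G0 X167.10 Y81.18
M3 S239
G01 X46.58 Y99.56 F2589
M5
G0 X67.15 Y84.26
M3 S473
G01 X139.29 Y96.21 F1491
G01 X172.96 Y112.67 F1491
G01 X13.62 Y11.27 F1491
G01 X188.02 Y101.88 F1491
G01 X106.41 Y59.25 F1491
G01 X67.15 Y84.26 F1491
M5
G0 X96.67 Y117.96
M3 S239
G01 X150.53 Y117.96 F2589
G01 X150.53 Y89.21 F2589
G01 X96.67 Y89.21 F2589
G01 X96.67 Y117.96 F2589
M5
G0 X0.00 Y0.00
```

<svg xmlns="http://www.w3.org/2000/svg" width="196.73mm" height="137.28mm" viewBox="0 0 196.73 137.28">
  <polygon points="31.62,70.63 121.85,26.91 94.56,41.10 21.30,37.99" fill="none" stroke="#ff0000"/>
  <polyline points="175.38,75.22 160.73,77.93 133.65,89.80 104.45,103.47 83.44,111.58 80.95,106.79" fill="none" stroke="#008000"/>
  <polygon points="4.88,41.36 46.20,41.36 46.20,51.32 4.88,51.32" fill="none" stroke="#008000"/>
  <polyline points="167.10,56.10 46.58,37.72" fill="none" stroke="#008000"/>
  <polygon points="67.15,53.02 139.29,41.07 172.96,24.61 13.62,126.01 188.02,35.40 106.41,78.03" fill="none" stroke="#ff0000"/>
  <polygon points="96.67,19.32 150.53,19.32 150.53,48.07 96.67,48.07" fill="none" stroke="#008000"/>
</svg>

Machine Y-up, SVG Y-down with viewBox height 137.28, so y_svg = 137.28 − y_machine; X carries over.

Run 1: the run's S473 means `#ff0000` (score). The run returns to its start, so emit a `<polygon>` with points (Y-flipped): 31.62,70.63 121.85,26.91 94.56,41.10 21.30,37.99.

Run 2: power S239 maps to stroke `#008000` (engrave). The run is open, so emit a `<polyline>` with points (Y-flipped): 175.38,75.22 160.73,77.93 133.65,89.80 104.45,103.47 83.44,111.58 80.95,106.79.

Run 3: the run's S239 means `#008000` (engrave). The run returns to its start, so emit a `<polygon>` with points (Y-flipped): 4.88,41.36 46.20,41.36 46.20,51.32 4.88,51.32.

Run 4: power S239 maps to stroke `#008000` (engrave). The run is open, so emit a `<polyline>` with points (Y-flipped): 167.10,56.10 46.58,37.72.

Run 5: S473 ⇒ score layer `#ff0000`. The run returns to its start, so emit a `<polygon>` with points (Y-flipped): 67.15,53.02 139.29,41.07 172.96,24.61 13.62,126.01 188.02,35.40 106.41,78.03.

Run 6: the run's S239 means `#008000` (engrave). The run returns to its start, so emit a `<polygon>` with points (Y-flipped): 96.67,19.32 150.53,19.32 150.53,48.07 96.67,48.07.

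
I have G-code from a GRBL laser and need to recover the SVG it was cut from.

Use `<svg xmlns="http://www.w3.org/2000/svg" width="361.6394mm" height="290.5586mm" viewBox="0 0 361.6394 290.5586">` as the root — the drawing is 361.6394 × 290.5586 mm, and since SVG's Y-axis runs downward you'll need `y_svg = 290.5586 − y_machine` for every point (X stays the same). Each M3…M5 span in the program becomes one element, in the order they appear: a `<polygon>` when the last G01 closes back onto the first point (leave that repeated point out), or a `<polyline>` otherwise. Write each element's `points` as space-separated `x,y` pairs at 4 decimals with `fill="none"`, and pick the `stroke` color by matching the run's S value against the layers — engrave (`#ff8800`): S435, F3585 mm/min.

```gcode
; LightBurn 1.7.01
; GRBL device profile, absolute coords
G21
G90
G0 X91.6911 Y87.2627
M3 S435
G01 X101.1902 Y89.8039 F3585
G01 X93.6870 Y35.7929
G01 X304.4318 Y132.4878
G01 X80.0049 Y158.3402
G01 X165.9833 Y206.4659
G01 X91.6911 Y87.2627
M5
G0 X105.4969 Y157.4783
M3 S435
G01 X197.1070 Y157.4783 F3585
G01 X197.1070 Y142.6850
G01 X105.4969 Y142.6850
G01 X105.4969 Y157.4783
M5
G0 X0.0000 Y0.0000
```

Each laser-on run becomes one SVG element. Flip Y back into SVG space with y_svg = 290.5586 − y_machine. Every run uses S435, so all elements get stroke `#ff8800` (engrave).

Run 1: The run returns to its start, so emit a `<polygon>` with points (Y-flipped): 91.6911,203.2959 101.1902,200.7547 93.6870,254.7657 304.4318,158.0708 80.0049,132.2184 165.9833,84.0927.

Run 2: The run returns to its start, so emit a `<polygon>` with points (Y-flipped): 105.4969,133.0803 197.1070,133.0803 197.1070,147.8736 105.4969,147.8736.

<svg xmlns="http://www.w3.org/2000/svg" width="361.6394mm" height="290.5586mm" viewBox="0 0 361.6394 290.5586">
  <polygon points="91.6911,203.2959 101.1902,200.7547 93.6870,254.7657 304.4318,158.0708 80.0049,132.2184 165.9833,84.0927" fill="none" stroke="#ff8800"/>
  <polygon points="105.4969,133.0803 197.1070,133.0803 197.1070,147.8736 105.4969,147.8736" fill="none" stroke="#ff8800"/>
</svg>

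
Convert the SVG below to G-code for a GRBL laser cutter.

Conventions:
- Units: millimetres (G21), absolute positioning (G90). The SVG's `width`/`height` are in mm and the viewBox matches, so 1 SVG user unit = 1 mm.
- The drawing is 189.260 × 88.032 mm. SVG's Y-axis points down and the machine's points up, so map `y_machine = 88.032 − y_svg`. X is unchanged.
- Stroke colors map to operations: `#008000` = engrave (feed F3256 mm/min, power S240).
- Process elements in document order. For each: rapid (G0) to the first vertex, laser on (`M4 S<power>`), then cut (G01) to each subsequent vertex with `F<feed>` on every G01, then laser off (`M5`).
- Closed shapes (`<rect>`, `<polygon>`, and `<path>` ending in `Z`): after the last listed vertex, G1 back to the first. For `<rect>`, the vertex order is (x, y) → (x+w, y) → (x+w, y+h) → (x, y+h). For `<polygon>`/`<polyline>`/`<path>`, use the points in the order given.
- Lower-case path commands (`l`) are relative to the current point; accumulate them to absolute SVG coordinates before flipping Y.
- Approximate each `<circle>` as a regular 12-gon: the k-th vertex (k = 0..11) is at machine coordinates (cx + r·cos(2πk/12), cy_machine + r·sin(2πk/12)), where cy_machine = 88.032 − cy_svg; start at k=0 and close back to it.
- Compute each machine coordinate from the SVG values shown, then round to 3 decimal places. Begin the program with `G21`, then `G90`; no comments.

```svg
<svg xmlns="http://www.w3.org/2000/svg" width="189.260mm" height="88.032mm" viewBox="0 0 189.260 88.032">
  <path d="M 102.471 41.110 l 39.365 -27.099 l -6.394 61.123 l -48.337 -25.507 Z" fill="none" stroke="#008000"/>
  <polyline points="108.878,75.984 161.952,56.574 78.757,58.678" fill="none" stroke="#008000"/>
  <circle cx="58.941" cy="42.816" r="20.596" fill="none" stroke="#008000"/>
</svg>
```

G21
G90
G0 X102.471 Y46.922
M4 S240
G01 X141.836 Y74.021 F3256
G01 X135.442 Y12.898 F3256
G01 X87.105 Y38.405 F3256
G01 X102.471 Y46.922 F3256
M5
G0 X108.878 Y12.048
M4 S240
G01 X161.952 Y31.458 F3256
G01 X78.757 Y29.354 F3256
M5
G0 X79.537 Y45.216
M4 S240
G01 X76.778 Y55.514 F3256
G01 X69.239 Y63.053 F3256
G01 X58.941 Y65.812 F3256
G01 X48.643 Y63.053 F3256
G01 X41.104 Y55.514 F3256
G01 X38.345 Y45.216 F3256
G01 X41.104 Y34.918 F3256
G01 X48.643 Y27.379 F3256
G01 X58.941 Y24.620 F3256
G01 X69.239 Y27.379 F3256
G01 X76.778 Y34.918 F3256
G01 X79.537 Y45.216 F3256
M5

viewBox `0 0 189.260 88.032` with mm width/height → 1 unit = 1 mm. Flip: y_m = 88.032 − y_svg.

**Shape 1** — `<path>` closed polygon, stroke `#008000` → engrave (S240, F3256). Machine vertices: (102.471,46.922) → (141.836,74.021) → (135.442,12.898) → (87.105,38.405) → (102.471,46.922). Closed: final G1 returns to the first vertex.

**Shape 2** — `<polyline>` open polyline, stroke `#008000` → engrave (S240, F3256). Machine vertices: (108.878,12.048) → (161.952,31.458) → (78.757,29.354). Open path.

**Shape 3** — `<circle>` circle, stroke `#008000` → engrave (S240, F3256). Machine vertices: (79.537,45.216) → (76.778,55.514) → (69.239,63.053) → (58.941,65.812) → (48.643,63.053) → (41.104,55.514) → (38.345,45.216) → (41.104,34.918) → (48.643,27.379) → (58.941,24.620) → (69.239,27.379) → (76.778,34.918) → (79.537,45.216). Closed: final G1 returns to the first vertex.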